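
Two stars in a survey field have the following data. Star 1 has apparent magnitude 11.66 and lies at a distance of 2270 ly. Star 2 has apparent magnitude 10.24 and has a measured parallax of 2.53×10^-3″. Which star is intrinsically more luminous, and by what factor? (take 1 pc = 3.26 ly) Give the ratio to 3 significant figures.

Star 2 is more luminous, by a factor of 1.19.

Star 1: d = 2270 ly / 3.26 = 696.3 pc
Star 1: M = m − 5 log₁₀ d + 5 = 11.66 − 5·2.8428 + 5 = 2.446
Star 2: d = 1/p = 1/2.53×10^-3″ = 395.3 pc
Star 2: M = m − 5 log₁₀ d + 5 = 10.24 − 5·2.5969 + 5 = 2.256
ΔM = M_1 − M_2 = 2.446 − (2.256) = 0.190; smaller M is more luminous → Star 2.
L ratio = 10^(0.4 |ΔM|) = 10^0.076 = 1.192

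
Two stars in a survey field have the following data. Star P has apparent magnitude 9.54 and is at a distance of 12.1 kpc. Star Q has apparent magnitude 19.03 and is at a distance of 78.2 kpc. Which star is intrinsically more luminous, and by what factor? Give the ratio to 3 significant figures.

Star P: d = 12.1 kpc = 12100 pc
Star P: M = m − 5 log₁₀ d + 5 = 9.54 − 5·4.0828 + 5 = -5.874
Star Q: d = 78.2 kpc = 78200 pc
Star Q: M = m − 5 log₁₀ d + 5 = 19.03 − 5·4.8932 + 5 = -0.436
ΔM = M_P − M_Q = -5.874 − (-0.436) = -5.438; smaller M is more luminous → Star P.
L ratio = 10^(0.4 |ΔM|) = 10^2.175 = 149.7

Star P is more luminous, by a factor of 150.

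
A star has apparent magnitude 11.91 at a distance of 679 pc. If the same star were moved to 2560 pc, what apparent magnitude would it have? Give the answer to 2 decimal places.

m ≈ 14.79

Flux ∝ 1/d², so Δm = 5 log₁₀(d₂/d₁) = 5 log₁₀(2560/679) = 2.882
m₂ = m₁ + Δm = 11.91 + (2.882) = 14.792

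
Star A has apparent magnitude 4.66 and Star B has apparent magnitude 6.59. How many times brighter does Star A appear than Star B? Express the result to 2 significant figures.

Magnitude difference = -1.93
Flux ratio = 10^(−0.4 Δm) = 10^(−0.4 × -1.93) = 10^0.772 = 5.916

5.9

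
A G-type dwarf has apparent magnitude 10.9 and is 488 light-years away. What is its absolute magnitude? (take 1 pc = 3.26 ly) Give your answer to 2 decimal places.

M ≈ 5.02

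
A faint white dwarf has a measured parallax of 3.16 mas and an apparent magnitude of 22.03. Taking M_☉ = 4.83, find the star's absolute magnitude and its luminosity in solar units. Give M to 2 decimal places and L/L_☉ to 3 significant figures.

M ≈ 14.53; L/L_☉ ≈ 1.32×10^-4

d = 1/p = 1000/3.16 mas = 316.5 pc
M = m − 5 log₁₀ d + 5 = 22.03 − 5·2.5003 + 5 = 14.528
M − M_☉ = 14.528 − 4.83 = 9.698
L/L_☉ = 10^(−0.4 × 9.698) = 1.320×10^-4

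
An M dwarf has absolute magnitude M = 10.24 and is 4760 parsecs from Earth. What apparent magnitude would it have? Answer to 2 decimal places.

m ≈ 23.63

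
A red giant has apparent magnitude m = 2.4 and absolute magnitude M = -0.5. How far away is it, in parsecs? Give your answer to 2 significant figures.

d ≈ 38 pc

μ = m − M = 2.900
m − M = 5 log₁₀ d − 5
log₁₀ d = (m − M)/5 + 1 = 1.5800
d = 10^1.5800 = 38.02 pc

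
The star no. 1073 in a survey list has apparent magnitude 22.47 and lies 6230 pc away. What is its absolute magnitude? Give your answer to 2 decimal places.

M ≈ 8.50

5 log₁₀(d/10 pc) = 5 log₁₀(6230) − 5 = 13.972
M = m − 5 log₁₀(d/10) = 22.47 − 13.972 = 8.498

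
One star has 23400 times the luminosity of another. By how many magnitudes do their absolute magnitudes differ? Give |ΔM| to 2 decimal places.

Pogson: ΔM = −2.5 log₁₀(ratio) = −2.5 log₁₀(23400) = −2.5 × 4.3692 = -10.923

|ΔM| ≈ 10.92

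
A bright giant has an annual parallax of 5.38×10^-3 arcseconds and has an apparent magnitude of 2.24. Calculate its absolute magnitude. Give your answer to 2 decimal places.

d = 1/p = 1/5.38×10^-3″ = 185.9 pc
5 log₁₀(d/10 pc) = 5 log₁₀(185.9) − 5 = 6.346
M = m − 5 log₁₀(d/10) = 2.24 − 6.346 = -4.106

M ≈ -4.11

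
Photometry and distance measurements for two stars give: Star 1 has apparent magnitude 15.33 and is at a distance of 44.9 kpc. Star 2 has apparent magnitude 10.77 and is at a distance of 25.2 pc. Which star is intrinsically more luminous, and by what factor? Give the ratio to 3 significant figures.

Star 1: d = 44.9 kpc = 44900 pc
Star 1: M = m − 5 log₁₀ d + 5 = 15.33 − 5·4.6522 + 5 = -2.931
Star 2: M = m − 5 log₁₀ d + 5 = 10.77 − 5·1.4014 + 5 = 8.763
ΔM = M_1 − M_2 = -2.931 − (8.763) = -11.694; smaller M is more luminous → Star 1.
L ratio = 10^(0.4 |ΔM|) = 10^4.678 = 47610

Star 1 is more luminous, by a factor of 47600.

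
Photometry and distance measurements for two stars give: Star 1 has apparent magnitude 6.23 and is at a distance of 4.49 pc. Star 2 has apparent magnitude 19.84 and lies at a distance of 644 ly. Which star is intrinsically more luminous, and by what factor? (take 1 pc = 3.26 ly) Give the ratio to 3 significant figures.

Star 1 is more luminous, by a factor of 144.

Star 1: M = m − 5 log₁₀ d + 5 = 6.23 − 5·0.6522 + 5 = 7.969
Star 2: d = 644 ly / 3.26 = 197.5 pc
Star 2: M = m − 5 log₁₀ d + 5 = 19.84 − 5·2.2957 + 5 = 13.362
ΔM = M_1 − M_2 = 7.969 − (13.362) = -5.393; smaller M is more luminous → Star 1.
L ratio = 10^(0.4 |ΔM|) = 10^2.157 = 143.6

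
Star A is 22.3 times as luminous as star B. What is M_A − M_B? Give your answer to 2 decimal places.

Pogson: ΔM = −2.5 log₁₀(ratio) = −2.5 log₁₀(22.3) = −2.5 × 1.3483 = -3.371
Star A is brighter, so it has the smaller magnitude: the difference is negative.

M_A − M_B ≈ -3.37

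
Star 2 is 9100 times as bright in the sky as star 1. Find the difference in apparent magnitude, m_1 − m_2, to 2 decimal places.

m_1 − m_2 ≈ 9.90

Pogson: Δm = −2.5 log₁₀(ratio) = −2.5 log₁₀(9100) = −2.5 × 3.9590 = -9.898
Star 2 is brighter so has the smaller magnitude: m_1 − m_2 is positive.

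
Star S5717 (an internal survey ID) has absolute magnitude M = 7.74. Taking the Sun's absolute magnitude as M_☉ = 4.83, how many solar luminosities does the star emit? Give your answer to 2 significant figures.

M − M_☉ = 7.74 − 4.83 = 2.910
L/L_☉ = 10^(−0.4 (M − M_☉)) = 10^-1.164 = 0.06855

L/L_☉ ≈ 0.069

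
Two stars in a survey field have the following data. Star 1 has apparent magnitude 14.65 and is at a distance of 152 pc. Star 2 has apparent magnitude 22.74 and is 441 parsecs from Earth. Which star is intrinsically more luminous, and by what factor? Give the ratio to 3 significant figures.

Star 1: M = m − 5 log₁₀ d + 5 = 14.65 − 5·2.1818 + 5 = 8.741
Star 2: M = m − 5 log₁₀ d + 5 = 22.74 − 5·2.6444 + 5 = 14.518
ΔM = M_1 − M_2 = 8.741 − (14.518) = -5.777; smaller M is more luminous → Star 1.
L ratio = 10^(0.4 |ΔM|) = 10^2.311 = 204.6

Star 1 is more luminous, by a factor of 205.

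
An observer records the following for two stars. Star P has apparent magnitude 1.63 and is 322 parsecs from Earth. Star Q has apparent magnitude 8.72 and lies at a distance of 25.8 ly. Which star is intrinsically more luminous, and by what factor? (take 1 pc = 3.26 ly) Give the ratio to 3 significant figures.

Star P is more luminous, by a factor of 1.13×10^6.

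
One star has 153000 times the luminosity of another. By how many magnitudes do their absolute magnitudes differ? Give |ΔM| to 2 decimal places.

Pogson: ΔM = −2.5 log₁₀(ratio) = −2.5 log₁₀(153000) = −2.5 × 5.1847 = -12.962

|ΔM| ≈ 12.96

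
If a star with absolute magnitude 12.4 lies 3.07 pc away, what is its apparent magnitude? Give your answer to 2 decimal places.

m = M + 5 log₁₀ d − 5 = 12.4 + 5·0.4871 − 5 = 9.836

m ≈ 9.84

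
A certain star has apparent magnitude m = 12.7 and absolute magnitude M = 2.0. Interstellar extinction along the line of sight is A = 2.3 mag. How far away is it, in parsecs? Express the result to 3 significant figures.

d ≈ 479 pc

m − M = 5 log₁₀(d/10 pc) + A  ⇒  12.7 − (2.0) − 2.3 = 5 log₁₀(d/10)
8.400 = 5 log₁₀(d/10)
log₁₀ d = (m − M − A)/5 + 1 = 2.6800
d = 10^2.6800 = 478.6 pc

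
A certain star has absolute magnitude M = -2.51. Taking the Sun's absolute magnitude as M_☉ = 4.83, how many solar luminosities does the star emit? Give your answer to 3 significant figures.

L/L_☉ ≈ 863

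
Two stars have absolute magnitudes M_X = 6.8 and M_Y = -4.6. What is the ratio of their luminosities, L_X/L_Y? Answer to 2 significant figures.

ΔM = M_X − M_Y = 11.4
L_X/L_Y = 10^(−0.4 ΔM) = 10^-4.560 = 2.754×10^-5

L_X/L_Y ≈ 2.8×10^-5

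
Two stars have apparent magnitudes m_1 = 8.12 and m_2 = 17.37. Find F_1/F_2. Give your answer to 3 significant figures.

F_1/F_2 ≈ 5010

Δm = 8.12 − (17.37) = -9.25
Flux ratio = 10^(−0.4 Δm) = 10^(−0.4 × -9.25) = 10^3.700 = 5012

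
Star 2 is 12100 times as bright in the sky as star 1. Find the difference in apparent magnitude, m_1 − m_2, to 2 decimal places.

m_1 − m_2 ≈ 10.21

Pogson: Δm = −2.5 log₁₀(ratio) = −2.5 log₁₀(12100) = −2.5 × 4.0828 = -10.207
Star 2 is brighter so has the smaller magnitude: m_1 − m_2 is positive.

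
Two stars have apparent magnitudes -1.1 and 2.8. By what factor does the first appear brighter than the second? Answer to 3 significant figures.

36.3

Magnitude difference = -3.9
Flux ratio = 10^(−0.4 Δm) = 10^(−0.4 × -3.9) = 10^1.560 = 36.31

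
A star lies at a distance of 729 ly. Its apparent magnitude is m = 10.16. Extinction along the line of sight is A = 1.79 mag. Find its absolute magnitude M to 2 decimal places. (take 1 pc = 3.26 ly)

d = 729 ly / 3.26 = 223.6 pc
5 log₁₀(d/10 pc) = 5 log₁₀(223.6) − 5 = 6.748
M = m − 5 log₁₀(d/10) − A = 10.16 − 6.748 − 1.79 = 1.622

M ≈ 1.62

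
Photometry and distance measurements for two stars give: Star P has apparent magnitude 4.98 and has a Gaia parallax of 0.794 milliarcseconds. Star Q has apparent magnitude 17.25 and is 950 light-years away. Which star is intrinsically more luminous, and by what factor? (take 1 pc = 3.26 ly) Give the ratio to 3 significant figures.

Star P: p = 0.794 mas = 7.94×10^-4″ → d = 1/p = 1259 pc
Star P: M = m − 5 log₁₀ d + 5 = 4.98 − 5·3.1002 + 5 = -5.521
Star Q: d = 950 ly / 3.26 = 291.4 pc
Star Q: M = m − 5 log₁₀ d + 5 = 17.25 − 5·2.4645 + 5 = 9.927
ΔM = M_P − M_Q = -5.521 − (9.927) = -15.448; smaller M is more luminous → Star P.
L ratio = 10^(0.4 |ΔM|) = 10^6.179 = 1.511×10^6

Star P is more luminous, by a factor of 1.51×10^6.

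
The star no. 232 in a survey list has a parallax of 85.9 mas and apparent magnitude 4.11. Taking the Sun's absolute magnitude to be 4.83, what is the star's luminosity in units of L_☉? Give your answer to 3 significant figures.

d = 1/p = 1000/85.9 mas = 11.64 pc
M = m − 5 log₁₀ d + 5 = 4.11 − 5·1.0660 + 5 = 3.780
M − M_☉ = 3.780 − 4.83 = -1.050
L/L_☉ = 10^(−0.4 × -1.050) = 2.630

L/L_☉ ≈ 2.63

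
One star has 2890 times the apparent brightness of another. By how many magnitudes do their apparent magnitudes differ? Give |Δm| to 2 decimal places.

|Δm| ≈ 8.65

Pogson: Δm = −2.5 log₁₀(ratio) = −2.5 log₁₀(2890) = −2.5 × 3.4609 = -8.652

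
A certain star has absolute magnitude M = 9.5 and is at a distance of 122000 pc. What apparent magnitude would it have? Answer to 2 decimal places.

m ≈ 29.93

m = M + 5 log₁₀ d − 5 = 9.5 + 5·5.0864 − 5 = 29.932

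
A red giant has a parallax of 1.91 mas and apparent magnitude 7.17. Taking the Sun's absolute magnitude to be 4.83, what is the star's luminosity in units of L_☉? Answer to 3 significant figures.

d = 1/p = 1000/1.91 mas = 523.6 pc
M = m − 5 log₁₀ d + 5 = 7.17 − 5·2.7190 + 5 = -1.425
M − M_☉ = -1.425 − 4.83 = -6.255
L/L_☉ = 10^(−0.4 × -6.255) = 317.6

L/L_☉ ≈ 318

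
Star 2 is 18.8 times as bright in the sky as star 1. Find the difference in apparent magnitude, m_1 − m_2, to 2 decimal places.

Pogson: Δm = −2.5 log₁₀(ratio) = −2.5 log₁₀(18.8) = −2.5 × 1.2742 = -3.185
Star 2 is brighter so has the smaller magnitude: m_1 − m_2 is positive.

m_1 − m_2 ≈ 3.19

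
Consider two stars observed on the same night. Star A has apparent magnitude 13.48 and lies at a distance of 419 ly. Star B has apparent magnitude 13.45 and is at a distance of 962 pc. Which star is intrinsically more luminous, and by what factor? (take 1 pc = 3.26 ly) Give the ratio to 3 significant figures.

Star A: d = 419 ly / 3.26 = 128.5 pc
Star A: M = m − 5 log₁₀ d + 5 = 13.48 − 5·2.1090 + 5 = 7.935
Star B: M = m − 5 log₁₀ d + 5 = 13.45 − 5·2.9832 + 5 = 3.534
ΔM = M_A − M_B = 7.935 − (3.534) = 4.401; smaller M is more luminous → Star B.
L ratio = 10^(0.4 |ΔM|) = 10^1.760 = 57.59

Star B is more luminous, by a factor of 57.6.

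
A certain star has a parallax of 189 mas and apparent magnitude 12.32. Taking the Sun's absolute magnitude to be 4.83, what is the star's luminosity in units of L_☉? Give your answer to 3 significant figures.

L/L_☉ ≈ 2.83×10^-4

d = 1/p = 1000/189 mas = 5.291 pc
M = m − 5 log₁₀ d + 5 = 12.32 − 5·0.7235 + 5 = 13.702
M − M_☉ = 13.702 − 4.83 = 8.872
L/L_☉ = 10^(−0.4 × 8.872) = 2.825×10^-4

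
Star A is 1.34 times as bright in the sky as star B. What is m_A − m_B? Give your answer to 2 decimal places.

m_A − m_B ≈ -0.32

Pogson: Δm = −2.5 log₁₀(ratio) = −2.5 log₁₀(1.34) = −2.5 × 0.1271 = -0.318
Star A is brighter, so it has the smaller magnitude: the difference is negative.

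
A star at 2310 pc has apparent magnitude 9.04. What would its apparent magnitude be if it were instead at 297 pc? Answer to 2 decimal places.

Flux ∝ 1/d², so Δm = 5 log₁₀(d₂/d₁) = 5 log₁₀(297/2310) = -4.454
m₂ = m₁ + Δm = 9.04 + (-4.454) = 4.586

m ≈ 4.59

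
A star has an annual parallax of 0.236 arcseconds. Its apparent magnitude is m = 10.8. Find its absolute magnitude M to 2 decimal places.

d = 1/p = 1/0.236″ = 4.237 pc
5 log₁₀(d/10 pc) = 5 log₁₀(4.237) − 5 = -1.865
M = m − 5 log₁₀(d/10) = 10.8 + 1.865 = 12.665

M ≈ 12.66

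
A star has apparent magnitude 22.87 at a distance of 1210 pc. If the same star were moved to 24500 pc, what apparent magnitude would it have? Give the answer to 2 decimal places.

m ≈ 29.40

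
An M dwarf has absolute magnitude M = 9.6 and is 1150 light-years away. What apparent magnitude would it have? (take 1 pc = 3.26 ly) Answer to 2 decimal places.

m ≈ 17.34

d = 1150 ly / 3.26 = 352.8 pc
m = M + 5 log₁₀ d − 5 = 9.6 + 5·2.5475 − 5 = 17.337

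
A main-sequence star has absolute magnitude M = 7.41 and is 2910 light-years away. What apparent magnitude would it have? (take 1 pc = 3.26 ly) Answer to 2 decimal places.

m ≈ 17.16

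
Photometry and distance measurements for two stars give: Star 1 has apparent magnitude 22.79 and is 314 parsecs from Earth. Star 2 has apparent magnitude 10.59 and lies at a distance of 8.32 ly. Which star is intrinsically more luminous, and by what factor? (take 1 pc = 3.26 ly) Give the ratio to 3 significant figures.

Star 1: M = m − 5 log₁₀ d + 5 = 22.79 − 5·2.4969 + 5 = 15.305
Star 2: d = 8.32 ly / 3.26 = 2.552 pc
Star 2: M = m − 5 log₁₀ d + 5 = 10.59 − 5·0.4069 + 5 = 13.555
ΔM = M_1 − M_2 = 15.305 − (13.555) = 1.750; smaller M is more luminous → Star 2.
L ratio = 10^(0.4 |ΔM|) = 10^0.700 = 5.011

Star 2 is more luminous, by a factor of 5.01.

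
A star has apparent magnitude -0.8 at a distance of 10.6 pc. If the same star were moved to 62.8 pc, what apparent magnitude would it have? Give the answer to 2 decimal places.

m ≈ 3.06

Flux ∝ 1/d², so Δm = 5 log₁₀(d₂/d₁) = 5 log₁₀(62.8/10.6) = 3.863
m₂ = m₁ + Δm = -0.8 + (3.863) = 3.063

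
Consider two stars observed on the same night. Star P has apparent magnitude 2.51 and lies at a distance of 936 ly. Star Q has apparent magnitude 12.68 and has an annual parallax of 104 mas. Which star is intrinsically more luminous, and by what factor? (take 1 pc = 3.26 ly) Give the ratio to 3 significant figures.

Star P: d = 936 ly / 3.26 = 287.1 pc
Star P: M = m − 5 log₁₀ d + 5 = 2.51 − 5·2.4581 + 5 = -4.780
Star Q: p = 104 mas = 0.104″ → d = 1/p = 9.615 pc
Star Q: M = m − 5 log₁₀ d + 5 = 12.68 − 5·0.9830 + 5 = 12.765
ΔM = M_P − M_Q = -4.780 − (12.765) = -17.545; smaller M is more luminous → Star P.
L ratio = 10^(0.4 |ΔM|) = 10^7.018 = 1.043×10^7

Star P is more luminous, by a factor of 1.04×10^7.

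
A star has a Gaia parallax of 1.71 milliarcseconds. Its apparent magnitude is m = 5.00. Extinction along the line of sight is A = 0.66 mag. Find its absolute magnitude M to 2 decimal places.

M ≈ -4.50

p = 1.71 mas = 1.71×10^-3″ → d = 1/p = 584.8 pc
5 log₁₀(d/10 pc) = 5 log₁₀(584.8) − 5 = 8.835
M = m − 5 log₁₀(d/10) − A = 5.00 − 8.835 − 0.66 = -4.495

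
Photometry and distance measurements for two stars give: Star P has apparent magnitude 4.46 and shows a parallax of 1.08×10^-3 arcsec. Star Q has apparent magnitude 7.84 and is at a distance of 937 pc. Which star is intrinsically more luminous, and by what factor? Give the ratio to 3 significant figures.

Star P is more luminous, by a factor of 22.0.

Star P: d = 1/p = 1/1.08×10^-3″ = 925.9 pc
Star P: M = m − 5 log₁₀ d + 5 = 4.46 − 5·2.9666 + 5 = -5.373
Star Q: M = m − 5 log₁₀ d + 5 = 7.84 − 5·2.9717 + 5 = -2.019
ΔM = M_P − M_Q = -5.373 − (-2.019) = -3.354; smaller M is more luminous → Star P.
L ratio = 10^(0.4 |ΔM|) = 10^1.342 = 21.96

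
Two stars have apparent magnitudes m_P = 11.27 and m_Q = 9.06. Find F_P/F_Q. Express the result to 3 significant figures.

Δm = 11.27 − (9.06) = 2.21
Flux ratio = 10^(−0.4 Δm) = 10^(−0.4 × 2.21) = 10^-0.884 = 0.1306

F_P/F_Q ≈ 0.131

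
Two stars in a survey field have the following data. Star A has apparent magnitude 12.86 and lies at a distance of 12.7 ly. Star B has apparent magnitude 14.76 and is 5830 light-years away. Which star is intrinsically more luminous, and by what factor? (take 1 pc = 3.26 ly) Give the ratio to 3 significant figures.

Star B is more luminous, by a factor of 36600.

Star A: d = 12.7 ly / 3.26 = 3.896 pc
Star A: M = m − 5 log₁₀ d + 5 = 12.86 − 5·0.5906 + 5 = 14.907
Star B: d = 5830 ly / 3.26 = 1788 pc
Star B: M = m − 5 log₁₀ d + 5 = 14.76 − 5·3.2525 + 5 = 3.498
ΔM = M_A − M_B = 14.907 − (3.498) = 11.409; smaller M is more luminous → Star B.
L ratio = 10^(0.4 |ΔM|) = 10^4.564 = 36620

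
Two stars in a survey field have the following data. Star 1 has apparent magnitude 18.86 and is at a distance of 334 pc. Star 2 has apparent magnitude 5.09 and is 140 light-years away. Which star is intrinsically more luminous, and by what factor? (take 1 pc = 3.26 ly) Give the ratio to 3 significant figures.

Star 1: M = m − 5 log₁₀ d + 5 = 18.86 − 5·2.5237 + 5 = 11.241
Star 2: d = 140 ly / 3.26 = 42.94 pc
Star 2: M = m − 5 log₁₀ d + 5 = 5.09 − 5·1.6329 + 5 = 1.925
ΔM = M_1 − M_2 = 11.241 − (1.925) = 9.316; smaller M is more luminous → Star 2.
L ratio = 10^(0.4 |ΔM|) = 10^3.726 = 5325

Star 2 is more luminous, by a factor of 5330.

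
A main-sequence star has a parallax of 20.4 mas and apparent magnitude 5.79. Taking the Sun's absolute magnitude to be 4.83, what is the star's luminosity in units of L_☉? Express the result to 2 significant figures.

d = 1/p = 1000/20.4 mas = 49.02 pc
M = m − 5 log₁₀ d + 5 = 5.79 − 5·1.6904 + 5 = 2.338
M − M_☉ = 2.338 − 4.83 = -2.492
L/L_☉ = 10^(−0.4 × -2.492) = 9.925

L/L_☉ ≈ 9.9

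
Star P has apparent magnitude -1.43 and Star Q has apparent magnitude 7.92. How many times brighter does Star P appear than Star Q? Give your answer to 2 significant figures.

5500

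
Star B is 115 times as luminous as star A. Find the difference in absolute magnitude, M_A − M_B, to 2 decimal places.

M_A − M_B ≈ 5.15

Pogson: ΔM = −2.5 log₁₀(ratio) = −2.5 log₁₀(115) = −2.5 × 2.0607 = -5.152
Star B is brighter so has the smaller magnitude: M_A − M_B is positive.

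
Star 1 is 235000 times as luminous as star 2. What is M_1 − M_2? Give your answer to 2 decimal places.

Pogson: ΔM = −2.5 log₁₀(ratio) = −2.5 log₁₀(235000) = −2.5 × 5.3711 = -13.428
Star 1 is brighter, so it has the smaller magnitude: the difference is negative.

M_1 − M_2 ≈ -13.43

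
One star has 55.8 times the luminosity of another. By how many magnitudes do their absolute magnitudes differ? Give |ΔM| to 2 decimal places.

|ΔM| ≈ 4.37

Pogson: ΔM = −2.5 log₁₀(ratio) = −2.5 log₁₀(55.8) = −2.5 × 1.7466 = -4.367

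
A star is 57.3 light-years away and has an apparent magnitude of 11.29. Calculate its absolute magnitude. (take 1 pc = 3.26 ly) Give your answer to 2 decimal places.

d = 57.3 ly / 3.26 = 17.58 pc
5 log₁₀(d/10 pc) = 5 log₁₀(17.58) − 5 = 1.225
M = m − 5 log₁₀(d/10) = 11.29 − 1.225 = 10.065

M ≈ 10.07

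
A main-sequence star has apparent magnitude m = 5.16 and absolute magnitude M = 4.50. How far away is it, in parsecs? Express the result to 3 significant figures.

d ≈ 13.6 pc

Distance modulus: m − M = 5.16 − (4.50) = 0.660
m − M = 5 log₁₀ d − 5
log₁₀ d = (m − M)/5 + 1 = 1.1320
d = 10^1.1320 = 13.55 pc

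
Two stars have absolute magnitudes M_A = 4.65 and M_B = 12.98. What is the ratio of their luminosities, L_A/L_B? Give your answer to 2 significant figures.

L_A/L_B ≈ 2100

ΔM = M_A − M_B = -8.33
L_A/L_B = 10^(−0.4 ΔM) = 10^3.332 = 2148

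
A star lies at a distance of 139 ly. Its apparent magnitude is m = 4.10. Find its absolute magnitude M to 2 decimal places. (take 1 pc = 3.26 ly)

M ≈ 0.95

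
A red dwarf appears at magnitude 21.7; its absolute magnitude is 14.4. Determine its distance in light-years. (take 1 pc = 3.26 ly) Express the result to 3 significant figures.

d ≈ 940 ly

μ = m − M = 7.300
m − M = 5 log₁₀ d − 5
log₁₀ d = (m − M)/5 + 1 = 2.4600
d = 10^2.4600 = 288.4 pc
= 940.2 ly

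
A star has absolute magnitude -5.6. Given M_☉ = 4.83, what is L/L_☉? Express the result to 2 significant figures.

L/L_☉ ≈ 15000

M − M_☉ = -5.6 − 4.83 = -10.430
L/L_☉ = 10^(−0.4 (M − M_☉)) = 10^4.172 = 14860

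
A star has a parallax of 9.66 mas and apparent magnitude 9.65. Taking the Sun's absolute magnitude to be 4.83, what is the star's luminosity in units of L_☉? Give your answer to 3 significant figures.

d = 1/p = 1000/9.66 mas = 103.5 pc
M = m − 5 log₁₀ d + 5 = 9.65 − 5·2.0150 + 5 = 4.575
M − M_☉ = 4.575 − 4.83 = -0.255
L/L_☉ = 10^(−0.4 × -0.255) = 1.265

L/L_☉ ≈ 1.26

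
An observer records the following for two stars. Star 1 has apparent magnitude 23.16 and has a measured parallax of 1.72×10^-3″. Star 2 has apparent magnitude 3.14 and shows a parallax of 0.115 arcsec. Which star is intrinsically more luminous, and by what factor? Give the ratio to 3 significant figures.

Star 1: d = 1/p = 1/1.72×10^-3″ = 581.4 pc
Star 1: M = m − 5 log₁₀ d + 5 = 23.16 − 5·2.7645 + 5 = 14.338
Star 2: d = 1/p = 1/0.115″ = 8.696 pc
Star 2: M = m − 5 log₁₀ d + 5 = 3.14 − 5·0.9393 + 5 = 3.443
ΔM = M_1 − M_2 = 14.338 − (3.443) = 10.894; smaller M is more luminous → Star 2.
L ratio = 10^(0.4 |ΔM|) = 10^4.358 = 22790

Star 2 is more luminous, by a factor of 22800.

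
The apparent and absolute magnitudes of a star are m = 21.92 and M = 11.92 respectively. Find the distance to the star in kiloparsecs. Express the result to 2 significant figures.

d ≈ 1.0 kpc

μ = m − M = 10.000
m − M = 5 log₁₀ d − 5
log₁₀ d = (m − M)/5 + 1 = 3.0000
d = 10^3.0000 = 1000 pc
= 1.000 kpc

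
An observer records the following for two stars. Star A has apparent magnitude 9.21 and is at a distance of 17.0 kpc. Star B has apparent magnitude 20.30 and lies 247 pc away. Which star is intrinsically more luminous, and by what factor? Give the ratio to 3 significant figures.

Star A is more luminous, by a factor of 1.29×10^8.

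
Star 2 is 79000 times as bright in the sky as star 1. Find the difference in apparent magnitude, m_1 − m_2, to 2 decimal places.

m_1 − m_2 ≈ 12.24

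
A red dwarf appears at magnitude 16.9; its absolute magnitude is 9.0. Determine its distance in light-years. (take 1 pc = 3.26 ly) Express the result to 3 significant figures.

d ≈ 1240 ly

Distance modulus: m − M = 16.9 − (9.0) = 7.900
m − M = 5 log₁₀ d − 5
log₁₀ d = (m − M)/5 + 1 = 2.5800
d = 10^2.5800 = 380.2 pc
= 1239 ly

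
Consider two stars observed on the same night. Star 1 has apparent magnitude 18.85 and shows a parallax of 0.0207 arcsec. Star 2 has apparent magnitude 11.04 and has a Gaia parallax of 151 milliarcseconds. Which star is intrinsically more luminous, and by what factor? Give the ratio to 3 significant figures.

Star 1: d = 1/p = 1/0.0207″ = 48.31 pc
Star 1: M = m − 5 log₁₀ d + 5 = 18.85 − 5·1.6840 + 5 = 15.430
Star 2: p = 151 mas = 0.151″ → d = 1/p = 6.623 pc
Star 2: M = m − 5 log₁₀ d + 5 = 11.04 − 5·0.8210 + 5 = 11.935
ΔM = M_1 − M_2 = 15.430 − (11.935) = 3.495; smaller M is more luminous → Star 2.
L ratio = 10^(0.4 |ΔM|) = 10^1.398 = 25.00

Star 2 is more luminous, by a factor of 25.0.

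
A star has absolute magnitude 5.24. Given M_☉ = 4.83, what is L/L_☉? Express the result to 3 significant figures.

M − M_☉ = 5.24 − 4.83 = 0.410
L/L_☉ = 10^(−0.4 (M − M_☉)) = 10^-0.164 = 0.6855

L/L_☉ ≈ 0.685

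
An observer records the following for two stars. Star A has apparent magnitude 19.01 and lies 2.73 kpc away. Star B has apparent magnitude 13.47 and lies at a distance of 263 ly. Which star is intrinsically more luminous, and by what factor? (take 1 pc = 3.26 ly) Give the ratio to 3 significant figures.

Star A is more luminous, by a factor of 6.96.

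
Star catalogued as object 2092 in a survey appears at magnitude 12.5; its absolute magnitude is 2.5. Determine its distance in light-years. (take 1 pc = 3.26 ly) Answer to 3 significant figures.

d ≈ 3260 ly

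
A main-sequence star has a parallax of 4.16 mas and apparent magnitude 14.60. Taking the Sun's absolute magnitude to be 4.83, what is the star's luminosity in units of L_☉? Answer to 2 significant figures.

d = 1/p = 1000/4.16 mas = 240.4 pc
M = m − 5 log₁₀ d + 5 = 14.60 − 5·2.3809 + 5 = 7.695
M − M_☉ = 7.695 − 4.83 = 2.865
L/L_☉ = 10^(−0.4 × 2.865) = 0.07142

L/L_☉ ≈ 0.071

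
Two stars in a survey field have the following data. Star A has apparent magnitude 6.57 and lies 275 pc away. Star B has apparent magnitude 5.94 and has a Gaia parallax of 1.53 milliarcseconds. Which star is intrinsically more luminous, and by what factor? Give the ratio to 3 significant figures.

Star B is more luminous, by a factor of 10.1.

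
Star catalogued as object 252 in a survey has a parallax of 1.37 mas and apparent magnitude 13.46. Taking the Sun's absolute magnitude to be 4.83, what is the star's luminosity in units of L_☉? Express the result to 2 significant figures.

L/L_☉ ≈ 1.9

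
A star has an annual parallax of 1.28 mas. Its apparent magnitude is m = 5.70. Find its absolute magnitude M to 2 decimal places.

p = 1.28 mas = 1.28×10^-3″ → d = 1/p = 781.2 pc
5 log₁₀(d/10 pc) = 5 log₁₀(781.2) − 5 = 9.464
M = m − 5 log₁₀(d/10) = 5.70 − 9.464 = -3.764

M ≈ -3.76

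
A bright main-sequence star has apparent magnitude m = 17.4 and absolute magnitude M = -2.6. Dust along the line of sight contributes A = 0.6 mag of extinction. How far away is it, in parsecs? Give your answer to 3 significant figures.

d ≈ 75900 pc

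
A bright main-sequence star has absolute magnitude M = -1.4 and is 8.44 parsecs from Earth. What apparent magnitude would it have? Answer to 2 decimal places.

m ≈ -1.77

m = M + 5 log₁₀ d − 5 = -1.4 + 5·0.9263 − 5 = -1.768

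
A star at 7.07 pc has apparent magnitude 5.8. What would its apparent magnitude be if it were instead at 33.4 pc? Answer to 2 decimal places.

Flux ∝ 1/d², so Δm = 5 log₁₀(d₂/d₁) = 5 log₁₀(33.4/7.07) = 3.372
m₂ = m₁ + Δm = 5.8 + (3.372) = 9.172

m ≈ 9.17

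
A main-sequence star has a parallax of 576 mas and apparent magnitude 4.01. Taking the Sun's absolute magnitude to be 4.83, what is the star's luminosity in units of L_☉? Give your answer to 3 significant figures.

L/L_☉ ≈ 0.0641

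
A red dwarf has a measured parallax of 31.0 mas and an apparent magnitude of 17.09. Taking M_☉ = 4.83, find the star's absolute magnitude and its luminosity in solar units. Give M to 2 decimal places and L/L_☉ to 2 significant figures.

d = 1/p = 1000/31.0 mas = 32.26 pc
M = m − 5 log₁₀ d + 5 = 17.09 − 5·1.5086 + 5 = 14.547
M − M_☉ = 14.547 − 4.83 = 9.717
L/L_☉ = 10^(−0.4 × 9.717) = 1.298×10^-4

M ≈ 14.55; L/L_☉ ≈ 1.3×10^-4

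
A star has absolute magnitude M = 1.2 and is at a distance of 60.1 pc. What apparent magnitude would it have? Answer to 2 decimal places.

m = M + 5 log₁₀ d − 5 = 1.2 + 5·1.7789 − 5 = 5.094

m ≈ 5.09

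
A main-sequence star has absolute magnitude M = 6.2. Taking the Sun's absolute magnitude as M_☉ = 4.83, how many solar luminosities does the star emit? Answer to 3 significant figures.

M − M_☉ = 6.2 − 4.83 = 1.370
L/L_☉ = 10^(−0.4 (M − M_☉)) = 10^-0.548 = 0.2831

L/L_☉ ≈ 0.283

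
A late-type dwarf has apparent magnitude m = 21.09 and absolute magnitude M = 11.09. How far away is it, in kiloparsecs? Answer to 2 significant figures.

d ≈ 1.0 kpc

μ = m − M = 10.000
m − M = 5 log₁₀ d − 5
log₁₀ d = (m − M)/5 + 1 = 3.0000
d = 10^3.0000 = 1000 pc
= 1.000 kpc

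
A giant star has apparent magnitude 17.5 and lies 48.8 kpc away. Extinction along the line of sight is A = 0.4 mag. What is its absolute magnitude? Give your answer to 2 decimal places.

M ≈ -1.34

d = 48.8 kpc = 48800 pc
5 log₁₀(d/10 pc) = 5 log₁₀(48800) − 5 = 18.442
M = m − 5 log₁₀(d/10) − A = 17.5 − 18.442 − 0.4 = -1.342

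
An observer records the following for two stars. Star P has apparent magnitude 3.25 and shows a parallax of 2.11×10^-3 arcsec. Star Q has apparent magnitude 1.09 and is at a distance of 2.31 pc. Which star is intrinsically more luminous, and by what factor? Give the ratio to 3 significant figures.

Star P is more luminous, by a factor of 5760.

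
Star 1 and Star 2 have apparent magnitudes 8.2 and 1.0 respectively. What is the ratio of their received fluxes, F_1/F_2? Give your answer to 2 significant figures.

F_1/F_2 ≈ 1.3×10^-3

Δm = 8.2 − (1.0) = 7.2
Flux ratio = 10^(−0.4 Δm) = 10^(−0.4 × 7.2) = 10^-2.880 = 1.318×10^-3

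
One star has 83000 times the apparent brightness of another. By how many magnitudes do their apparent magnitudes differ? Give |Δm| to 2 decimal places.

|Δm| ≈ 12.30

Pogson: Δm = −2.5 log₁₀(ratio) = −2.5 log₁₀(83000) = −2.5 × 4.9191 = -12.298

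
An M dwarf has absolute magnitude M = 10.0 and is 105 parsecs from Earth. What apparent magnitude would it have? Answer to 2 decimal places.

m = M + 5 log₁₀ d − 5 = 10.0 + 5·2.0212 − 5 = 15.106

m ≈ 15.11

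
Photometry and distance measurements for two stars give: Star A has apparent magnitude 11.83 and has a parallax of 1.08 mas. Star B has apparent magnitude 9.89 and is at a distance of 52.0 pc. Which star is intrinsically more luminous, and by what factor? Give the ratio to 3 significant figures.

Star A is more luminous, by a factor of 53.1.

Star A: p = 1.08 mas = 1.08×10^-3″ → d = 1/p = 925.9 pc
Star A: M = m − 5 log₁₀ d + 5 = 11.83 − 5·2.9666 + 5 = 1.997
Star B: M = m − 5 log₁₀ d + 5 = 9.89 − 5·1.7160 + 5 = 6.310
ΔM = M_A − M_B = 1.997 − (6.310) = -4.313; smaller M is more luminous → Star A.
L ratio = 10^(0.4 |ΔM|) = 10^1.725 = 53.11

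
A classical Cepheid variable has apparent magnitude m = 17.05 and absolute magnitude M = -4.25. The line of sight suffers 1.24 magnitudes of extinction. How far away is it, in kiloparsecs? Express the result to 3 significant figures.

d ≈ 103 kpc

m − M = 5 log₁₀(d/10 pc) + A  ⇒  17.05 − (-4.25) − 1.24 = 5 log₁₀(d/10)
20.060 = 5 log₁₀(d/10)
log₁₀ d = (m − M − A)/5 + 1 = 5.0120
d = 10^5.0120 = 102800 pc
= 102.8 kpc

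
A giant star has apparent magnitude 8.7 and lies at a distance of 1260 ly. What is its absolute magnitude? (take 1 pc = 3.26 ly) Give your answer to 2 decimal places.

M ≈ 0.76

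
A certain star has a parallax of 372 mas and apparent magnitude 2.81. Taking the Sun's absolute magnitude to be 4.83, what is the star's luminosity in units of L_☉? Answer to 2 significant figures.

d = 1/p = 1000/372 mas = 2.688 pc
M = m − 5 log₁₀ d + 5 = 2.81 − 5·0.4295 + 5 = 5.663
M − M_☉ = 5.663 − 4.83 = 0.833
L/L_☉ = 10^(−0.4 × 0.833) = 0.4644

L/L_☉ ≈ 0.46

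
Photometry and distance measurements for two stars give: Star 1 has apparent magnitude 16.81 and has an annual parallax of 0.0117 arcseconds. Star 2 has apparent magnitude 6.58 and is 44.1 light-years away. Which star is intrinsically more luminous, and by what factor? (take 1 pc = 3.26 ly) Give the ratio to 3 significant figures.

Star 2 is more luminous, by a factor of 310.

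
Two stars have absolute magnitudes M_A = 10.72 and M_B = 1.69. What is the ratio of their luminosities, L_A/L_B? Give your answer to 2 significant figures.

ΔM = M_A − M_B = 9.03
L_A/L_B = 10^(−0.4 ΔM) = 10^-3.612 = 2.443×10^-4

L_A/L_B ≈ 2.4×10^-4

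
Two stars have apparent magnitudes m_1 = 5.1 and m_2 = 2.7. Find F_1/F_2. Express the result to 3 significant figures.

F_1/F_2 ≈ 0.110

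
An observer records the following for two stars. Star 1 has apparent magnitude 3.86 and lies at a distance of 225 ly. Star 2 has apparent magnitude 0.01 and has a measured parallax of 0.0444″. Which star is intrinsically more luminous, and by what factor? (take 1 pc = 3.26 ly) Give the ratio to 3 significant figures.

Star 1: d = 225 ly / 3.26 = 69.02 pc
Star 1: M = m − 5 log₁₀ d + 5 = 3.86 − 5·1.8390 + 5 = -0.335
Star 2: d = 1/p = 1/0.0444″ = 22.52 pc
Star 2: M = m − 5 log₁₀ d + 5 = 0.01 − 5·1.3526 + 5 = -1.753
ΔM = M_1 − M_2 = -0.335 − (-1.753) = 1.418; smaller M is more luminous → Star 2.
L ratio = 10^(0.4 |ΔM|) = 10^0.567 = 3.692

Star 2 is more luminous, by a factor of 3.69.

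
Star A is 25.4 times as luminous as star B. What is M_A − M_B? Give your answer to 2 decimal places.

Pogson: ΔM = −2.5 log₁₀(ratio) = −2.5 log₁₀(25.4) = −2.5 × 1.4048 = -3.512
Star A is brighter, so it has the smaller magnitude: the difference is negative.

M_A − M_B ≈ -3.51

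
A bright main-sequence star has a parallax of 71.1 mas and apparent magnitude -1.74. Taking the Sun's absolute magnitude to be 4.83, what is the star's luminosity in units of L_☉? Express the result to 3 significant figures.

L/L_☉ ≈ 840

d = 1/p = 1000/71.1 mas = 14.06 pc
M = m − 5 log₁₀ d + 5 = -1.74 − 5·1.1481 + 5 = -2.481
M − M_☉ = -2.481 − 4.83 = -7.311
L/L_☉ = 10^(−0.4 × -7.311) = 840.0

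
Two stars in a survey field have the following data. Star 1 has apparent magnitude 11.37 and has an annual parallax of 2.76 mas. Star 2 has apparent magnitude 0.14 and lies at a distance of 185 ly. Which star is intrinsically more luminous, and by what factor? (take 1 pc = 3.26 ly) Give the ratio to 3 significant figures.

Star 2 is more luminous, by a factor of 762.

Star 1: p = 2.76 mas = 2.76×10^-3″ → d = 1/p = 362.3 pc
Star 1: M = m − 5 log₁₀ d + 5 = 11.37 − 5·2.5591 + 5 = 3.575
Star 2: d = 185 ly / 3.26 = 56.75 pc
Star 2: M = m − 5 log₁₀ d + 5 = 0.14 − 5·1.7540 + 5 = -3.630
ΔM = M_1 − M_2 = 3.575 − (-3.630) = 7.204; smaller M is more luminous → Star 2.
L ratio = 10^(0.4 |ΔM|) = 10^2.882 = 761.6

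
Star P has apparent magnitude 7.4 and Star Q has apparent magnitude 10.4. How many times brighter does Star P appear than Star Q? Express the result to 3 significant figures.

Δm = 7.4 − (10.4) = -3.0
Flux ratio = 10^(−0.4 Δm) = 10^(−0.4 × -3.0) = 10^1.200 = 15.85

15.8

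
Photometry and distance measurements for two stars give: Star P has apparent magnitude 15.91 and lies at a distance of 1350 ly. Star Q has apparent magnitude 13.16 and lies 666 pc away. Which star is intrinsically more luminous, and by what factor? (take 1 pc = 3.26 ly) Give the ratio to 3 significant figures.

Star P: d = 1350 ly / 3.26 = 414.1 pc
Star P: M = m − 5 log₁₀ d + 5 = 15.91 − 5·2.6171 + 5 = 7.824
Star Q: M = m − 5 log₁₀ d + 5 = 13.16 − 5·2.8235 + 5 = 4.043
ΔM = M_P − M_Q = 7.824 − (4.043) = 3.782; smaller M is more luminous → Star Q.
L ratio = 10^(0.4 |ΔM|) = 10^1.513 = 32.56

Star Q is more luminous, by a factor of 32.6.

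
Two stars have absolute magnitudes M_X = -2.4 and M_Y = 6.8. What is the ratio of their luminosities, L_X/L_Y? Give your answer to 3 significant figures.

L_X/L_Y ≈ 4790

ΔM = M_X − M_Y = -9.2
L_X/L_Y = 10^(−0.4 ΔM) = 10^3.680 = 4786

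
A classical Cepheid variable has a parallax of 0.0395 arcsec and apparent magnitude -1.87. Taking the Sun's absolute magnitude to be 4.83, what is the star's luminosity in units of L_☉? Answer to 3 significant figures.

L/L_☉ ≈ 3070

d = 1/p = 1/0.0395″ = 25.32 pc
M = m − 5 log₁₀ d + 5 = -1.87 − 5·1.4034 + 5 = -3.887
M − M_☉ = -3.887 − 4.83 = -8.717
L/L_☉ = 10^(−0.4 × -8.717) = 3068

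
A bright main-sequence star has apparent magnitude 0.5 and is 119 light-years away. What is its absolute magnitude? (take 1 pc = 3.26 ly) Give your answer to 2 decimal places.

d = 119 ly / 3.26 = 36.50 pc
5 log₁₀(d/10 pc) = 5 log₁₀(36.50) − 5 = 2.812
M = m − 5 log₁₀(d/10) = 0.5 − 2.812 = -2.312

M ≈ -2.31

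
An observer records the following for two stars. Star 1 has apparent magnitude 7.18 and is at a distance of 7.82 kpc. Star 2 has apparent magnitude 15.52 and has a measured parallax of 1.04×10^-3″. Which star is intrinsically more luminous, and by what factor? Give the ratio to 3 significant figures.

Star 1 is more luminous, by a factor of 143000.

Star 1: d = 7.82 kpc = 7820 pc
Star 1: M = m − 5 log₁₀ d + 5 = 7.18 − 5·3.8932 + 5 = -7.286
Star 2: d = 1/p = 1/1.04×10^-3″ = 961.5 pc
Star 2: M = m − 5 log₁₀ d + 5 = 15.52 − 5·2.9830 + 5 = 5.605
ΔM = M_1 − M_2 = -7.286 − (5.605) = -12.891; smaller M is more luminous → Star 1.
L ratio = 10^(0.4 |ΔM|) = 10^5.156 = 143400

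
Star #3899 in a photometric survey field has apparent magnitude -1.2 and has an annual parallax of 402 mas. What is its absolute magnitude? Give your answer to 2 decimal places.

M ≈ 1.82

p = 402 mas = 0.402″ → d = 1/p = 2.488 pc
5 log₁₀(d/10 pc) = 5 log₁₀(2.488) − 5 = -3.021
M = m − 5 log₁₀(d/10) = -1.2 + 3.021 = 1.821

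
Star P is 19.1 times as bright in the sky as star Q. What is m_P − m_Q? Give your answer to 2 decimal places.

Pogson: Δm = −2.5 log₁₀(ratio) = −2.5 log₁₀(19.1) = −2.5 × 1.2810 = -3.203
Star P is brighter, so it has the smaller magnitude: the difference is negative.

m_P − m_Q ≈ -3.20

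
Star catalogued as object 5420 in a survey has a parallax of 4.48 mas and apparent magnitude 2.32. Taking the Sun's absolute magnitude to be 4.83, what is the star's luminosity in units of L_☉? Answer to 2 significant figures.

L/L_☉ ≈ 5000

d = 1/p = 1000/4.48 mas = 223.2 pc
M = m − 5 log₁₀ d + 5 = 2.32 − 5·2.3487 + 5 = -4.424
M − M_☉ = -4.424 − 4.83 = -9.254
L/L_☉ = 10^(−0.4 × -9.254) = 5029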